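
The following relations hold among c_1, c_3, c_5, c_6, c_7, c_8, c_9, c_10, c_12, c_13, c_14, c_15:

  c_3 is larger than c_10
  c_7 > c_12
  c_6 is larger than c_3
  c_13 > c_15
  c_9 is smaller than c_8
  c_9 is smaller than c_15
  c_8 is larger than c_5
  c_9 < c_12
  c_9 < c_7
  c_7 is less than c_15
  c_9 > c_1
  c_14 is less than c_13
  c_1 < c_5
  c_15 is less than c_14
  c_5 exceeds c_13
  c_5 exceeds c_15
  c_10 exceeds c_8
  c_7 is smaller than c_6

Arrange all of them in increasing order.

c_1 < c_9 < c_12 < c_7 < c_15 < c_14 < c_13 < c_5 < c_8 < c_10 < c_3 < c_6

Each adjacent pair is fixed by a given relation: c_1 < c_9; c_9 < c_12; c_12 < c_7; c_7 < c_15; c_15 < c_14; c_14 < c_13; c_13 < c_5; c_5 < c_8; c_8 < c_10; c_10 < c_3; c_3 < c_6. Chaining them end to end gives the full order.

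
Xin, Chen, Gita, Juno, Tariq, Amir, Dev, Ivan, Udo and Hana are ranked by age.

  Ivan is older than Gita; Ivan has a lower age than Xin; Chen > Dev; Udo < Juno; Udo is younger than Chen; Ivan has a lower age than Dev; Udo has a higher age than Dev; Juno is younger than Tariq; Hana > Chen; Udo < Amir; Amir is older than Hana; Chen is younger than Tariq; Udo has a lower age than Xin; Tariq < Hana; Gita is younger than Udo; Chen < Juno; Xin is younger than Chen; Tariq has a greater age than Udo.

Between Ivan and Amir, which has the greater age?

The relevant relations are Ivan < Dev; Dev < Udo; Udo < Xin; Xin < Chen; Chen < Juno; Juno < Tariq; Tariq < Hana; Hana < Amir.
Together: Ivan < Dev < Udo < Xin < Chen < Juno < Tariq < Hana < Amir.
So Ivan < Amir; Amir is the older of the two.

Amir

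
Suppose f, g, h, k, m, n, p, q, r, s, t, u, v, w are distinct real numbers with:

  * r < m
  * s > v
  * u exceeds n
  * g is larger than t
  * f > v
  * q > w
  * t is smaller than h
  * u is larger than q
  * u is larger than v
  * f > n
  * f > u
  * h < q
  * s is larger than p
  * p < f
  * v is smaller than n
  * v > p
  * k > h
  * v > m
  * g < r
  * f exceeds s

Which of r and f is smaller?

r

r < m < v < n < u < f, by transitivity through m, v, n, u.
So r < f; r is the smaller of the two.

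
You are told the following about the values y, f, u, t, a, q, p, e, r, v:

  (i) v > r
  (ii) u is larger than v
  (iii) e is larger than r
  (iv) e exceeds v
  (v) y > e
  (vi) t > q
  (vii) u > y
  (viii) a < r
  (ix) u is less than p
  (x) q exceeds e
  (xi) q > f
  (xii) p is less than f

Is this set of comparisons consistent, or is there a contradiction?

Every relation is compatible with a < r < v < e < y < u < p < f < q < t; the set is consistent.

consistent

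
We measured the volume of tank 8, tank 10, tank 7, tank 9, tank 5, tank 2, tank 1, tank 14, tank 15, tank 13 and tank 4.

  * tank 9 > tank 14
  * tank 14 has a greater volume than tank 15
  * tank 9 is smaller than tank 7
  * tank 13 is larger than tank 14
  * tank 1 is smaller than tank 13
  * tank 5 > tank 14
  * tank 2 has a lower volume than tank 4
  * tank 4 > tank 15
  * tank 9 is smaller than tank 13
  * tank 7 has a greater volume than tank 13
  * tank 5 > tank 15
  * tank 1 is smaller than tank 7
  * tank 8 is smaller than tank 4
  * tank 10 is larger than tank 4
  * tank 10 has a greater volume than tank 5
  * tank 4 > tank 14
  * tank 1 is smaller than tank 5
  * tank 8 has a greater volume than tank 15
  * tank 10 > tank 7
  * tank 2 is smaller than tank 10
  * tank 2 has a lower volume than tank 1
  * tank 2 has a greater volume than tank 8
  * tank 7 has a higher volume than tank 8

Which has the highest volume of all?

tank 10

Chaining downward from tank 10: directly below it, tank 2, tank 4, tank 5, tank 7; then tank 15, tank 14, tank 8, tank 9, tank 1, tank 13.
That covers every other element, and nothing is given above tank 10, so tank 10 is the highest volume.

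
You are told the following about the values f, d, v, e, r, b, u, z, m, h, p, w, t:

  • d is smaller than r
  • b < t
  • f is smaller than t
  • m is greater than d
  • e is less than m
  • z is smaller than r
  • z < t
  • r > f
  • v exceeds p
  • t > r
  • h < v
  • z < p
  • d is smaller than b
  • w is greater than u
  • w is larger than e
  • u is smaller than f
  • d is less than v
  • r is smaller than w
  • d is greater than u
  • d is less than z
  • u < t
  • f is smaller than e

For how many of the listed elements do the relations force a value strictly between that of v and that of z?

The relations place z below v. An element lies strictly between them when it is forced above z and also forced below v.
Above z: {r, t, w, p}. Below v: {u, d, h, p}.
Intersection: {p} — 1.

1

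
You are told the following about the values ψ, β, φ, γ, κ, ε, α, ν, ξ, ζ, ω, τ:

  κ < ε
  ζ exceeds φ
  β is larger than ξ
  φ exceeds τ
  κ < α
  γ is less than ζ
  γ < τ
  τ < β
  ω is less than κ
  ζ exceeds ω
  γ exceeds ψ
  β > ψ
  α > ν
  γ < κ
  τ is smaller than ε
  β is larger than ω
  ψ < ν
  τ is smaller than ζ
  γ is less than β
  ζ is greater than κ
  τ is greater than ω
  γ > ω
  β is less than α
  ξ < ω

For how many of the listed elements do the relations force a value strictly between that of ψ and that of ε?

Chaining upward from ψ reaches: γ, τ, κ, ν, β, α, φ, ζ.
Chaining downward from ε reaches: ξ, ω, γ, τ, κ.
Strictly between ψ and ε are those in both lists: γ, τ, κ — 3 elements.

3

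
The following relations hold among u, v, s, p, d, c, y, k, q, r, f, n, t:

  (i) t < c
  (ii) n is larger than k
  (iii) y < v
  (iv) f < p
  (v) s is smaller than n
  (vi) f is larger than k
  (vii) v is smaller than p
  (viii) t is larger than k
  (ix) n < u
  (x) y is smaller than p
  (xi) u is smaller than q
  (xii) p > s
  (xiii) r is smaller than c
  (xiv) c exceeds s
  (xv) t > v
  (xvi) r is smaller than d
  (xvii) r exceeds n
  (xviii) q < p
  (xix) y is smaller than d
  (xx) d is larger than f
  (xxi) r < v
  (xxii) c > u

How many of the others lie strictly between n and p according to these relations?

Chaining upward from n reaches: r, u, v, t, d, q, c.
Chaining downward from p reaches: y, s, k, r, u, v, f, q.
Strictly between n and p are those in both lists: r, u, v, q — 4 elements.

4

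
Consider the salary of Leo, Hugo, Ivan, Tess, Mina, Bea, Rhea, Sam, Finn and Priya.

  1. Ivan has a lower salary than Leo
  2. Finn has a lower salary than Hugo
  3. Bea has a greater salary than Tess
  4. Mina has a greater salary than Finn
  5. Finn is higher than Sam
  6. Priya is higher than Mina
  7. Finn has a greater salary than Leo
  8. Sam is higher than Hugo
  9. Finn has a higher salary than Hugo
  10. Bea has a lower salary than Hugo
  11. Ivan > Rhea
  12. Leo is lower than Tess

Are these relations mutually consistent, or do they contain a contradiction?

Chaining the given relations yields Hugo < Sam < Finn, so Hugo < Finn. But one relation states Finn < Hugo. These cannot both hold.

inconsistent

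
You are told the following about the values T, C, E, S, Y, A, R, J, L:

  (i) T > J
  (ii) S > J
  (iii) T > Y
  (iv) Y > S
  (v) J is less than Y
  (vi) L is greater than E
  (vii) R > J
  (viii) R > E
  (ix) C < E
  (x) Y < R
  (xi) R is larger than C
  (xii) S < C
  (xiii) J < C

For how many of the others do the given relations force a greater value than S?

The elements the relations force above S are C, Y, E, L, T, R — no chain reaches any other.
That is 6.

6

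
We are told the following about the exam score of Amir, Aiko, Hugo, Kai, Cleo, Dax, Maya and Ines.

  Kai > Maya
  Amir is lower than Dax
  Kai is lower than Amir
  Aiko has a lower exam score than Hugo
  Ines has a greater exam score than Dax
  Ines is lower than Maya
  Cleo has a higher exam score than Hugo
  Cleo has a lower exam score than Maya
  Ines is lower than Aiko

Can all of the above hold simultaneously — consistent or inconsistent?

We have Maya < Kai stated directly, yet also Kai < Amir < Dax < Ines < Aiko < Hugo < Cleo < Maya by chaining the others — so Kai < Maya. Contradiction.

inconsistent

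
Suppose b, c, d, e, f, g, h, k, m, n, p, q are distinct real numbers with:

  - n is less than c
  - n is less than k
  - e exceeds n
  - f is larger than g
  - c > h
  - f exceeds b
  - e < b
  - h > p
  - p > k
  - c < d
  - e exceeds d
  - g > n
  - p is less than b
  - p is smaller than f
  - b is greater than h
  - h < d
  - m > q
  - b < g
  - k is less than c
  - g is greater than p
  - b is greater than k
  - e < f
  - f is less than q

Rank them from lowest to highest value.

n < k < p < h < c < d < e < b < g < f < q < m

Nothing is placed below n, so it is least; from there n < k; k < p; p < h; h < c; c < d; d < e; e < b; b < g; g < f; f < q; q < m, each given directly.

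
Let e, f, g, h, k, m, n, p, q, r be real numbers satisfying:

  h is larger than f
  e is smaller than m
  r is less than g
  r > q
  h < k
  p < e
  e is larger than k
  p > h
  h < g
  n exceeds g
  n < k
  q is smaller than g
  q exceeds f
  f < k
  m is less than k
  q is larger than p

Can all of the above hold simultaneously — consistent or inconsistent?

inconsistent

We have m < k stated directly, yet also k < e < m by chaining the others — so k < m. Contradiction.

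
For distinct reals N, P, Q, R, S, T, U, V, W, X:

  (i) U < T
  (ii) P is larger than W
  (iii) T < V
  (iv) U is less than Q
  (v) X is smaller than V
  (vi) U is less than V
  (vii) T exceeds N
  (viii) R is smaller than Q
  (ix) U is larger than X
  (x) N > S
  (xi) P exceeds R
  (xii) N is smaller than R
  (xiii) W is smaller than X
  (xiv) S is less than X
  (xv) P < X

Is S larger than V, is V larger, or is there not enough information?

The relevant relations are S < N; N < R; R < P; P < X; X < U; U < T; T < V.
Chaining these gives S < N < R < P < X < U < T < V.
So V is larger.

V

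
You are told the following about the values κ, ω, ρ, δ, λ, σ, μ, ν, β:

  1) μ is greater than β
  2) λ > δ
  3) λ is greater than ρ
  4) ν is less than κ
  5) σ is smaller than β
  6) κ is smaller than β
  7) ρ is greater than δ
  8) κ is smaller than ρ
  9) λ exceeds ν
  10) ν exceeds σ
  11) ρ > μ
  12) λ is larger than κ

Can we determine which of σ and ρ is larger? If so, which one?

σ < ν and ν < κ give σ < κ.
With κ < β: σ < ν < κ < β.
With β < μ: σ < ν < κ < β < μ.
Then μ < ρ extends the chain to ρ.
So ρ is larger.

ρ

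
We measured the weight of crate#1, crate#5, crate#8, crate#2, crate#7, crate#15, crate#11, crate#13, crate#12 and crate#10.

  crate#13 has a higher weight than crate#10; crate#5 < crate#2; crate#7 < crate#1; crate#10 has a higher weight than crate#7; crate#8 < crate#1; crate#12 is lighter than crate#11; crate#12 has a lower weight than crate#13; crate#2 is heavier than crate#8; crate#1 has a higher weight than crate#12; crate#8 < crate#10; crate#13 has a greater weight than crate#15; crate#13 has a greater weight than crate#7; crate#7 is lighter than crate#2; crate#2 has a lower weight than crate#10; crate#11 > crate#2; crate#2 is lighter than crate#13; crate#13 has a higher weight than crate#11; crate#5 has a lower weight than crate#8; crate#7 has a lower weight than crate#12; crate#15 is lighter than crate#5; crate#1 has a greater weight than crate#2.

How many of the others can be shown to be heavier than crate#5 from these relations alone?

From crate#5 the given relations immediately reach crate#8, crate#2.
From those, crate#10, crate#11, crate#1, crate#13 — 6 in total.
Nothing else is reachable above crate#5; 6 in all.

6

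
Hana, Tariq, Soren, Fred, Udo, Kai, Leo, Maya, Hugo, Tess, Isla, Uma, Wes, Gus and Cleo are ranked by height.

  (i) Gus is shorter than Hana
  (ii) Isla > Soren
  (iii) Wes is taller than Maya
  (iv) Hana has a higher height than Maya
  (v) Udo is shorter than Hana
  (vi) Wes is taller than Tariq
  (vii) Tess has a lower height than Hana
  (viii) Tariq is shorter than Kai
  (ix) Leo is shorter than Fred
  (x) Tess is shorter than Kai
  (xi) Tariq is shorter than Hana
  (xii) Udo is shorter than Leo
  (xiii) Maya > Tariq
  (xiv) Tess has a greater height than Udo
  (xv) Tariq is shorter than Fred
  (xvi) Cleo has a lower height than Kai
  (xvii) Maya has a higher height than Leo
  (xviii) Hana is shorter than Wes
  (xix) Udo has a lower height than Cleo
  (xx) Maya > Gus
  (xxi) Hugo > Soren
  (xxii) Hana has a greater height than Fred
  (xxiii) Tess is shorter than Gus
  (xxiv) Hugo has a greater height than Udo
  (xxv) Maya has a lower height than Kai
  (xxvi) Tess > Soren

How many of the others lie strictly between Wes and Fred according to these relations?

Chaining upward from Fred reaches: Hana.
Chaining downward from Wes reaches: Soren, Tariq, Udo, Tess, Leo, Gus, Maya, Hana.
Strictly between Fred and Wes are those in both lists: Hana — 1 element.

1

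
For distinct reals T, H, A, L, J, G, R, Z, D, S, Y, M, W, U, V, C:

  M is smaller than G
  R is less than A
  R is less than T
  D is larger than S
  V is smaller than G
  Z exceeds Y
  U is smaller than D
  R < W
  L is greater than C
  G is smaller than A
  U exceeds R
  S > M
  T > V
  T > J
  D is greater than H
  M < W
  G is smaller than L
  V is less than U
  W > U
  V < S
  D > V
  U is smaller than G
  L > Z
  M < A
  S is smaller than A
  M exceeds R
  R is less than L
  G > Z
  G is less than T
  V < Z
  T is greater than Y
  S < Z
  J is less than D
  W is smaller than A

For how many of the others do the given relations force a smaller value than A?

9

Directly below A: R, M, S, G, W.
One step further: V, U, Z (8 so far).
One step further: Y (9 so far).
Nothing else is reachable below A; 9 in all.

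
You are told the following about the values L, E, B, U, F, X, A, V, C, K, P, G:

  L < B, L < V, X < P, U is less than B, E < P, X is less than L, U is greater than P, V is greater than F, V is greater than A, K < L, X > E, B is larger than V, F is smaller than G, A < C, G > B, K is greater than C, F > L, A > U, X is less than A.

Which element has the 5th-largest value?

L

The consecutive relations fix a unique order: E < X < P < U < A < C < K < L < F < V < B < G.
Counting 5 from the largest end gives L.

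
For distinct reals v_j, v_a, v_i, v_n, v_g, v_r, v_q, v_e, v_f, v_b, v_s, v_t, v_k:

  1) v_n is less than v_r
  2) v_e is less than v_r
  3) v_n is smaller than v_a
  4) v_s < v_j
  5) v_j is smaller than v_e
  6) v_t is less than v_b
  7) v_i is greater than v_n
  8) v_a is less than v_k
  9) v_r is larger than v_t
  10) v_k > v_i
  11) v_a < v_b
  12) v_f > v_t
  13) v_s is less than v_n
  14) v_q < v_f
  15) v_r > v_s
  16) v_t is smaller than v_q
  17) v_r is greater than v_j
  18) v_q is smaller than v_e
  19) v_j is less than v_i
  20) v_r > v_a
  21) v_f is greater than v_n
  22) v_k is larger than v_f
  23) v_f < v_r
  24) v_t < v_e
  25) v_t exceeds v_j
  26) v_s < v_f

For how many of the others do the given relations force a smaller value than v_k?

Directly below v_k: v_a, v_f, v_i.
One step further: v_s, v_n, v_j, v_t, v_q (8 so far).
Nothing else is reachable below v_k; 8 in all.

8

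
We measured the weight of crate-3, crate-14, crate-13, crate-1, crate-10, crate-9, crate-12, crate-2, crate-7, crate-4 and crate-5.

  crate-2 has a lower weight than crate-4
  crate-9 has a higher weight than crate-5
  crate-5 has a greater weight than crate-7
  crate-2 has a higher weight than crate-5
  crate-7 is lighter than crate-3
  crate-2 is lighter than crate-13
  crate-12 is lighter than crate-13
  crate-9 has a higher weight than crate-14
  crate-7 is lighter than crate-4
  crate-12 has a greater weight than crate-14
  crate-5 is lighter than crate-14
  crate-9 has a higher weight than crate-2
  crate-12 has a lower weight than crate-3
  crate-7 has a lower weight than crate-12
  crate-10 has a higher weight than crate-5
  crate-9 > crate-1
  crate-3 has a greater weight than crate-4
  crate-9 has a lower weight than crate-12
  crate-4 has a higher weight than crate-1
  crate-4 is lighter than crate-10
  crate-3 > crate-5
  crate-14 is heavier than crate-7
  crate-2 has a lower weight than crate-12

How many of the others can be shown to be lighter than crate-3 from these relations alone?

The elements the relations force below crate-3 are crate-1, crate-7, crate-5, crate-2, crate-14, crate-4, crate-9, crate-12 — no chain reaches any other.
That is 8.

8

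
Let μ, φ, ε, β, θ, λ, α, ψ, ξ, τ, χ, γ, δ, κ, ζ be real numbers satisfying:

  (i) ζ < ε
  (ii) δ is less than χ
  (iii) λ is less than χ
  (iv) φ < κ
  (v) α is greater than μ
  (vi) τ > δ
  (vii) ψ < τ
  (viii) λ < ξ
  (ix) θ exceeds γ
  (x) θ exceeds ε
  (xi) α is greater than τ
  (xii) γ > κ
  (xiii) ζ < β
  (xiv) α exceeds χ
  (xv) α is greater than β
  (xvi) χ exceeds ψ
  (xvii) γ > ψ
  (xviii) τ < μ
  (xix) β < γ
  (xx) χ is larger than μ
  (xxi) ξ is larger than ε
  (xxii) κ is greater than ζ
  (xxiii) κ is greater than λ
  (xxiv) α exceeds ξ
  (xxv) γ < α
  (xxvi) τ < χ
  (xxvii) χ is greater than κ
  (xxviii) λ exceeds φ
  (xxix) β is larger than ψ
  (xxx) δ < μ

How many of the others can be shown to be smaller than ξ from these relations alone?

Directly below ξ: ε, λ.
One step further: φ, ζ (4 so far).
Nothing else is reachable below ξ; 4 in all.

4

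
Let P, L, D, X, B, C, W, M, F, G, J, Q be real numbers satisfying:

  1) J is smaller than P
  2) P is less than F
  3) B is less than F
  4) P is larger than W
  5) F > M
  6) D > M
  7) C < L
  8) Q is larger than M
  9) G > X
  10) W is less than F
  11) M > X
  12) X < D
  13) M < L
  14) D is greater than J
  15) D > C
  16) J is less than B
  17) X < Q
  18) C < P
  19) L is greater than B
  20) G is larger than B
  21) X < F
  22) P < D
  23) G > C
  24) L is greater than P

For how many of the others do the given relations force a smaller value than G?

The elements the relations force below G are X, C, J, B — no chain reaches any other.
That is 4.

4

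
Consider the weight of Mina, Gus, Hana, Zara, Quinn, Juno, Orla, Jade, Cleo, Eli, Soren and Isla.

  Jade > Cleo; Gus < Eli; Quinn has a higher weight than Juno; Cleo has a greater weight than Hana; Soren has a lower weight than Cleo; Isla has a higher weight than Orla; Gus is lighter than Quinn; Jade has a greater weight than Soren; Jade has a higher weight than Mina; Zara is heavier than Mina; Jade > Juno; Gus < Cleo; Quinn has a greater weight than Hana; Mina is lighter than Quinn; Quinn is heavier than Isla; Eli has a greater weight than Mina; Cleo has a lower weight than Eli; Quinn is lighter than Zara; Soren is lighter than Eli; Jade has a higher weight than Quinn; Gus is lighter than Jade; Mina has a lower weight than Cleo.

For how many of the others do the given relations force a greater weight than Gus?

The elements the relations force above Gus are Cleo, Eli, Quinn, Jade, Zara — no chain reaches any other.
That is 5.

5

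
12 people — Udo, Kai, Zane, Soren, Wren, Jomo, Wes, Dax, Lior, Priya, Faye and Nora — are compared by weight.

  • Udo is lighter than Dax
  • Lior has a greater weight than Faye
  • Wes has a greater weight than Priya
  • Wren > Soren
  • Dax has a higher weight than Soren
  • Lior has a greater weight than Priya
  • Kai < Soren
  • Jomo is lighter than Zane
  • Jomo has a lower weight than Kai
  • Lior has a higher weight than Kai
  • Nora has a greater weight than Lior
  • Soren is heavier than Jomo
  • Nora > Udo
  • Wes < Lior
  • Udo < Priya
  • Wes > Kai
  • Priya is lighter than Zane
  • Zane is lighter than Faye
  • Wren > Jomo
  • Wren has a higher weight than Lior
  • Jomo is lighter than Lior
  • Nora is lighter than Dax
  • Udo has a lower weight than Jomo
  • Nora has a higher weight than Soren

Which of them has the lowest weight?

Udo

Priya is not least since Udo < Priya; Jomo is not least since Udo < Jomo; Zane is not least since Priya < Zane; Kai is not least since Jomo < Kai; Wes is not least since Kai < Wes; Faye is not least since Zane < Faye; Lior is not least since Wes < Lior; Soren is not least since Jomo < Soren; Nora is not least since Soren < Nora; Dax is not least since Nora < Dax; Wren is not least since Jomo < Wren.
Only Udo has nothing below it, so Udo is the lowest weight.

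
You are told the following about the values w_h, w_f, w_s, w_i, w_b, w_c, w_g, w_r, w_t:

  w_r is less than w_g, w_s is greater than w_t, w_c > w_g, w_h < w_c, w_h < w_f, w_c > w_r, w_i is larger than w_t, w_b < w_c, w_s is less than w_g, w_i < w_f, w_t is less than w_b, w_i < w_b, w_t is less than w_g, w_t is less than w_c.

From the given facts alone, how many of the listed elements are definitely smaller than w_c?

7

The elements the relations force below w_c are w_t, w_s, w_r, w_i, w_h, w_g, w_b — no chain reaches any other.
That is 7.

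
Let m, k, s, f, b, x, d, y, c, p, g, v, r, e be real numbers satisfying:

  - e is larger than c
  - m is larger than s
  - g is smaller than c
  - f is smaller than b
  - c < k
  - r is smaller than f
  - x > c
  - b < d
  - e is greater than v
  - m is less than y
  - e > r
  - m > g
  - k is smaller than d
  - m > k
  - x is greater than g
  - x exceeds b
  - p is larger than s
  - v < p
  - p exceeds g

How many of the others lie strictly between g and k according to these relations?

1

The relations place g below k. An element lies strictly between them when it is forced above g and also forced below k.
Above g: {c, m, x, d, e, p, y}. Below k: {c}.
Intersection: {c} — 1.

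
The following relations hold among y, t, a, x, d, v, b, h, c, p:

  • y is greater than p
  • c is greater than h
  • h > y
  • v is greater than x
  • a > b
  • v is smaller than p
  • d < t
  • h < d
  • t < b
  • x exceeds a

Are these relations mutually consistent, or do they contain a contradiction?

We have h < d stated directly, yet also d < t < b < a < x < v < p < y < h by chaining the others — so d < h. Contradiction.

inconsistent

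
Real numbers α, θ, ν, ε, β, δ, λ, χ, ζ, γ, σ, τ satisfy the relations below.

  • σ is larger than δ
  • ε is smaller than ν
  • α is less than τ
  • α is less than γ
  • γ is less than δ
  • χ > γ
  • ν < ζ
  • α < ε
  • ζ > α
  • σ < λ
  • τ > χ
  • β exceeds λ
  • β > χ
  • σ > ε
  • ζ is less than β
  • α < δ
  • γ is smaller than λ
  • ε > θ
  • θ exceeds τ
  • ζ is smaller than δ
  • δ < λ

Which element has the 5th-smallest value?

The consecutive relations fix a unique order: α < γ < χ < τ < θ < ε < ν < ζ < δ < σ < λ < β.
Counting 5 from the smallest end gives θ.

θ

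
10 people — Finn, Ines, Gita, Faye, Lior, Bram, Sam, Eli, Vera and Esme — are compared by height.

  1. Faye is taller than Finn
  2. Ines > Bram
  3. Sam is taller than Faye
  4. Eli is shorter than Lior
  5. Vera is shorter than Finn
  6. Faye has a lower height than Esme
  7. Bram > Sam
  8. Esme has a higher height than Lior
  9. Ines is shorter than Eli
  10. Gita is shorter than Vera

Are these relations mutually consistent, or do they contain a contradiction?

consistent

The single ordering Gita < Vera < Finn < Faye < Sam < Bram < Ines < Eli < Lior < Esme satisfies every listed relation, so no contradiction arises.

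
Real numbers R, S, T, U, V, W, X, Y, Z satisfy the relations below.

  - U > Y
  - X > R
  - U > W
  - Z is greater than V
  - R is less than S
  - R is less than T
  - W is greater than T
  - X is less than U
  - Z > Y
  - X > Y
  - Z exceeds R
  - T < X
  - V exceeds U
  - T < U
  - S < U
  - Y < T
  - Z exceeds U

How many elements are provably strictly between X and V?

Chaining upward from X reaches: U, Z.
Chaining downward from V reaches: R, Y, T, S, W, U.
Strictly between X and V are those in both lists: U — 1 element.

1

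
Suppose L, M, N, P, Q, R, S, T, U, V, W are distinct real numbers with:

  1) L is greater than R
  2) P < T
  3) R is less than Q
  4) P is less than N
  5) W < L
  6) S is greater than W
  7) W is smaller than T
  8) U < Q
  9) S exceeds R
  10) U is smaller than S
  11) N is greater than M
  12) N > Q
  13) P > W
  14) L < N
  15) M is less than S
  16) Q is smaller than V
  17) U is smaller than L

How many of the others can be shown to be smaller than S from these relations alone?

4

Directly below S: M, W, R, U.
Nothing else is reachable below S; 4 in all.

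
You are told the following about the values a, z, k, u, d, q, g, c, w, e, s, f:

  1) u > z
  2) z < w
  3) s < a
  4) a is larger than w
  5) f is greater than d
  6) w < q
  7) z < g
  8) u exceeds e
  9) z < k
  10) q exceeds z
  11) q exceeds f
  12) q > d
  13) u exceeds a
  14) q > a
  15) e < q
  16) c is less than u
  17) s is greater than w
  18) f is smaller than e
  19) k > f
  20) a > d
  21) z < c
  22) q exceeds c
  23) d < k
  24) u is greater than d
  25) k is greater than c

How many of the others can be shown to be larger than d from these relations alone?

6

Directly above d: f, k, a, u, q.
One step further: e (6 so far).
No other element is forced above d by the given relations, so the count is 6.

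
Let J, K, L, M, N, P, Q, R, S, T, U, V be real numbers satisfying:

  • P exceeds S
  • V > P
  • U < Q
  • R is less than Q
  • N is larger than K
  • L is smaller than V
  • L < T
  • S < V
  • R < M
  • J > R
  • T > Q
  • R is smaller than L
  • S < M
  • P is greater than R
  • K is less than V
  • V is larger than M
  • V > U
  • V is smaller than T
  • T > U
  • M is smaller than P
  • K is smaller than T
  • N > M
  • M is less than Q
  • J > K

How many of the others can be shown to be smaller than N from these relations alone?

4

From N the given relations immediately reach K, M.
From those, S, R — 4 in total.
No other element is forced below N by the given relations, so the count is 4.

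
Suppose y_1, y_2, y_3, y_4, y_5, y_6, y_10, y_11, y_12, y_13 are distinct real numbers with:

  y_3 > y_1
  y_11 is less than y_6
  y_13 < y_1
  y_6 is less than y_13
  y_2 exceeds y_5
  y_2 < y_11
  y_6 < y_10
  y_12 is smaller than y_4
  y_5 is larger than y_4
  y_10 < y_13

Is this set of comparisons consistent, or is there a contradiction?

consistent

The single ordering y_12 < y_4 < y_5 < y_2 < y_11 < y_6 < y_10 < y_13 < y_1 < y_3 satisfies every listed relation, so no contradiction arises.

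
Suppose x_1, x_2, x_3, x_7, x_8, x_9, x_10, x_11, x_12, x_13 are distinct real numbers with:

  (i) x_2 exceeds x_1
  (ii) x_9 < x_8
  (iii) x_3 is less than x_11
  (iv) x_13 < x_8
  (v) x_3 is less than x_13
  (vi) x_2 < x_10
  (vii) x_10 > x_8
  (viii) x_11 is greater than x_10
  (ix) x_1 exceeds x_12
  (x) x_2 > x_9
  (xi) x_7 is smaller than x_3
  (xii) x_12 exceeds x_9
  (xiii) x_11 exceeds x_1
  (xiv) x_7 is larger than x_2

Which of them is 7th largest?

x_2

Piecing the relations together gives one ordering: x_9 < x_12 < x_1 < x_2 < x_7 < x_3 < x_13 < x_8 < x_10 < x_11.
The 7th largest is x_2.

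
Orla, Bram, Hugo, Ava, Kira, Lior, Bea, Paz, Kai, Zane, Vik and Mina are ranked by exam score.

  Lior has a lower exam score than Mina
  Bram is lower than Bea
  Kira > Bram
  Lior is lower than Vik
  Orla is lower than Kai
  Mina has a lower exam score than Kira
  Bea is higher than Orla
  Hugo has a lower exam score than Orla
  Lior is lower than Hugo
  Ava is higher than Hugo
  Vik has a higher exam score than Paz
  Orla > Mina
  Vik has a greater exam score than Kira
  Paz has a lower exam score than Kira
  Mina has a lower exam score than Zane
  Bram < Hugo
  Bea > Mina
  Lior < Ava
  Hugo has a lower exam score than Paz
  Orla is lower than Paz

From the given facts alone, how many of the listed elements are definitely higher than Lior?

The elements the relations force above Lior are Mina, Hugo, Ava, Orla, Zane, Paz, Kira, Kai, Vik, Bea — no chain reaches any other.
That is 10.

10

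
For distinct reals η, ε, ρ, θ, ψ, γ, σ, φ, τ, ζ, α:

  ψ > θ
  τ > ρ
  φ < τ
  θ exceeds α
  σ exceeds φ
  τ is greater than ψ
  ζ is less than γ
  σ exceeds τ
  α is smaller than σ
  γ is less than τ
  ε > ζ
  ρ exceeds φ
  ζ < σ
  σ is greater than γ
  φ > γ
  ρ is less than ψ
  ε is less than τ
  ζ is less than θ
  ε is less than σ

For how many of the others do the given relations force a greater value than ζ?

Directly above ζ: ε, γ, θ, σ.
One step further: φ, ψ, τ (7 so far).
One step further: ρ (8 so far).
Nothing else is reachable above ζ; 8 in all.

8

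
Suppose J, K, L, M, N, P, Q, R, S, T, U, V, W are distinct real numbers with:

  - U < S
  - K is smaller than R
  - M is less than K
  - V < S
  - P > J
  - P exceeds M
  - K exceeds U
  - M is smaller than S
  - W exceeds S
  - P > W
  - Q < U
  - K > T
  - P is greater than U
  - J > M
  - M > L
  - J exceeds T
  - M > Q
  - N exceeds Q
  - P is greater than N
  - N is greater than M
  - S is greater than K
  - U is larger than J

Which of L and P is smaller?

L

L < M < J < U < K < S < W < P, by transitivity through M, J, U, K, S, W.
So L < P; L is the smaller of the two.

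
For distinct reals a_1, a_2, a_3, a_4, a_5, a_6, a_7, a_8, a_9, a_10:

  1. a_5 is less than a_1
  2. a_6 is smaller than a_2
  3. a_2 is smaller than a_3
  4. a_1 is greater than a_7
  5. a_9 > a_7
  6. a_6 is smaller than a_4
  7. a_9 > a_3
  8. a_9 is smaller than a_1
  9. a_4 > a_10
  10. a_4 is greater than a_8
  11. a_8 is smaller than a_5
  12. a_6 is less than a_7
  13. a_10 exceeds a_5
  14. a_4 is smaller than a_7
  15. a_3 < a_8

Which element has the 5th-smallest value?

Piecing the relations together gives one ordering: a_6 < a_2 < a_3 < a_8 < a_5 < a_10 < a_4 < a_7 < a_9 < a_1.
Counting 5 from the smallest end gives a_5.

a_5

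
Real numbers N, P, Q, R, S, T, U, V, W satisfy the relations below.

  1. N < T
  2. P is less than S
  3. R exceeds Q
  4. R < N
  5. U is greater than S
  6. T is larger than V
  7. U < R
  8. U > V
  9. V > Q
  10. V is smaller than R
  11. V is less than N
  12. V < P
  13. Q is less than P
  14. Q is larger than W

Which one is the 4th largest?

The consecutive relations fix a unique order: W < Q < V < P < S < U < R < N < T.
The 4th largest is U.

U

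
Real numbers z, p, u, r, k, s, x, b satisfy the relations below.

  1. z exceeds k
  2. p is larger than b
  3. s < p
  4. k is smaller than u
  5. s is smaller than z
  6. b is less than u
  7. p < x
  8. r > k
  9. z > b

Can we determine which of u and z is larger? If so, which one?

Following every chain through u: below u we get b, k.
z is not reached, and no chain runs the other way from z to u.
So the given relations leave the order of u and z undetermined.

undetermined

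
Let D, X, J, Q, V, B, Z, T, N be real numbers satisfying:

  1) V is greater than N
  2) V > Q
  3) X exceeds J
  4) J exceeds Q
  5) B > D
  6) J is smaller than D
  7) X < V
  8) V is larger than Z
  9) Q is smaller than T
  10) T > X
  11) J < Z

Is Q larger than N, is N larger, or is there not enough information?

undetermined

Following every chain through Q: above Q we get J, Z, D, X, V, B, T.
N is not reached, and no chain runs the other way from N to Q.
So the given relations leave the order of Q and N undetermined.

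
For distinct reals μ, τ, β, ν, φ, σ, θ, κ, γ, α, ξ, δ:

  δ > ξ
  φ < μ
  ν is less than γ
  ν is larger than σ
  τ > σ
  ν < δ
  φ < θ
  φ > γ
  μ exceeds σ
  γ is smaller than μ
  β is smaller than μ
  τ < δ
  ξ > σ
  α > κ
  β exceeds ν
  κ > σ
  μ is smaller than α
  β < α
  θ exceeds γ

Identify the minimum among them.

ν is not least since σ < ν; ξ is not least since σ < ξ; τ is not least since σ < τ; γ is not least since ν < γ; φ is not least since γ < φ; δ is not least since ν < δ; κ is not least since σ < κ; β is not least since ν < β; θ is not least since γ < θ; μ is not least since φ < μ; α is not least since β < α.
Only σ has nothing below it, so σ is the minimum.

σ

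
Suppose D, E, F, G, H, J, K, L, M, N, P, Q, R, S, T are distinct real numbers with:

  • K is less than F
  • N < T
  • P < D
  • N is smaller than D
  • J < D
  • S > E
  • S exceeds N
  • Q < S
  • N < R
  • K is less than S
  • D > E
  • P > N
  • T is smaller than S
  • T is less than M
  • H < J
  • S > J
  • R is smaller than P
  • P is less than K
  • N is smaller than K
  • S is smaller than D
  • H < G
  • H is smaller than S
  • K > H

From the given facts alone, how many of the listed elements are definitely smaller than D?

The elements the relations force below D are N, Q, R, P, H, T, E, K, J, S — no chain reaches any other.
That is 10.

10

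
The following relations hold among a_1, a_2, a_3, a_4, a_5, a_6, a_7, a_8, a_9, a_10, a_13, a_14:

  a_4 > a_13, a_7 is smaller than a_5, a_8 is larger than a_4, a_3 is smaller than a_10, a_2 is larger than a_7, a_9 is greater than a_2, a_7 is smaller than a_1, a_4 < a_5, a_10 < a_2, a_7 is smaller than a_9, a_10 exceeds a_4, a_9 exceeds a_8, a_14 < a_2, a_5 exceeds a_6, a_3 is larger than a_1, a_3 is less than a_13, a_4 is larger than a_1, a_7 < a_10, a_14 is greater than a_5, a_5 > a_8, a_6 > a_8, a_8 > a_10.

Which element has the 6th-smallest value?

a_10

The consecutive relations fix a unique order: a_7 < a_1 < a_3 < a_13 < a_4 < a_10 < a_8 < a_6 < a_5 < a_14 < a_2 < a_9.
Counting 6 from the smallest end gives a_10.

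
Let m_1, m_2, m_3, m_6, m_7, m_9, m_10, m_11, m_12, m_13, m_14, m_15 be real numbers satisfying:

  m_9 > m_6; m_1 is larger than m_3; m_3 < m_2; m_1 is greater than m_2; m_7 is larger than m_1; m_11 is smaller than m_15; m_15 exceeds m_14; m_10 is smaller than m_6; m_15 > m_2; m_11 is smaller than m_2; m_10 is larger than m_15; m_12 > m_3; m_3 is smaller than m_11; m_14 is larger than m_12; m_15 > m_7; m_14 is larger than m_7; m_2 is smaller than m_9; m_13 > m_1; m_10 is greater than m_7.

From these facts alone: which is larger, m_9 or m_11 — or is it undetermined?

The relevant relations are m_11 < m_2; m_2 < m_1; m_1 < m_7; m_7 < m_14; m_14 < m_15; m_15 < m_10; m_10 < m_6; m_6 < m_9.
Chaining these gives m_11 < m_2 < m_1 < m_7 < m_14 < m_15 < m_10 < m_6 < m_9.
So m_9 is larger.

m_9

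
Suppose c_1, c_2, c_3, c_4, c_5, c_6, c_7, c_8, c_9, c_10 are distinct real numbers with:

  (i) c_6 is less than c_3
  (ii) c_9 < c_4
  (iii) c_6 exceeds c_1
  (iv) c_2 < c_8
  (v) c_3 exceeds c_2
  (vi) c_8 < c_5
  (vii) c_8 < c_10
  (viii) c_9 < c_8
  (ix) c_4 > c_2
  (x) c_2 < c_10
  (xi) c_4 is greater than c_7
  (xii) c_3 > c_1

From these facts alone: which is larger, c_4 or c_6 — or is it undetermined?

Following every chain through c_6: above c_6 we get c_3; below c_6 we get c_1.
c_4 is not reached, and no chain runs the other way from c_4 to c_6.
So the given relations leave the order of c_6 and c_4 undetermined.

undetermined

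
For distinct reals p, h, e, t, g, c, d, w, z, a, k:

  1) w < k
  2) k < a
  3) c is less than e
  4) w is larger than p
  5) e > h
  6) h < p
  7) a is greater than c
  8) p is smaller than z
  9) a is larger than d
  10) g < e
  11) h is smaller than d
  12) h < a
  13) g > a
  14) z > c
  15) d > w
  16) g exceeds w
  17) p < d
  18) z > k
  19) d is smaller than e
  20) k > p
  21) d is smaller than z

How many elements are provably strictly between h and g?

5

The relations place h below g. An element lies strictly between them when it is forced above h and also forced below g.
Above h: {p, w, d, k, a, z, e}. Below g: {p, w, d, c, k, a}.
Intersection: {p, w, d, k, a} — 5.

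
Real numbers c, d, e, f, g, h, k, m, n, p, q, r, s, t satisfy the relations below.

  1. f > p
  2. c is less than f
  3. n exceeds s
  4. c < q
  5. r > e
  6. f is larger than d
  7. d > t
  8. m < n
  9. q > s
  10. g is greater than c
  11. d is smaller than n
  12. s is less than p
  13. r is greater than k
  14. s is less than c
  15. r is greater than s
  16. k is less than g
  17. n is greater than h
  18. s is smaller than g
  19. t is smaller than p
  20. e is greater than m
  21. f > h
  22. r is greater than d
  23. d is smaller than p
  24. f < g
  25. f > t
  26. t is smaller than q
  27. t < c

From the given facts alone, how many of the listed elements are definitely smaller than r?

Directly below r: s, k, e, d.
One step further: t, m (6 so far).
No other element is forced below r by the given relations, so the count is 6.

6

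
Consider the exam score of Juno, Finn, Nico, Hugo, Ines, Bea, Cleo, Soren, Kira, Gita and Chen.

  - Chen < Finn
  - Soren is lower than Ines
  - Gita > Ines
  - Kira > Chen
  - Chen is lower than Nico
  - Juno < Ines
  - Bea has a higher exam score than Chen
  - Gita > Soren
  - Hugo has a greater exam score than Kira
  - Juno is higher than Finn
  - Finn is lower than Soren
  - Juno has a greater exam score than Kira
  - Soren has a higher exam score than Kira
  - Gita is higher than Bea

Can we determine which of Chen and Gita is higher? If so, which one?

Chen < Finn < Soren < Ines < Gita, by transitivity through Finn, Soren, Ines.
So Gita is higher.

Gita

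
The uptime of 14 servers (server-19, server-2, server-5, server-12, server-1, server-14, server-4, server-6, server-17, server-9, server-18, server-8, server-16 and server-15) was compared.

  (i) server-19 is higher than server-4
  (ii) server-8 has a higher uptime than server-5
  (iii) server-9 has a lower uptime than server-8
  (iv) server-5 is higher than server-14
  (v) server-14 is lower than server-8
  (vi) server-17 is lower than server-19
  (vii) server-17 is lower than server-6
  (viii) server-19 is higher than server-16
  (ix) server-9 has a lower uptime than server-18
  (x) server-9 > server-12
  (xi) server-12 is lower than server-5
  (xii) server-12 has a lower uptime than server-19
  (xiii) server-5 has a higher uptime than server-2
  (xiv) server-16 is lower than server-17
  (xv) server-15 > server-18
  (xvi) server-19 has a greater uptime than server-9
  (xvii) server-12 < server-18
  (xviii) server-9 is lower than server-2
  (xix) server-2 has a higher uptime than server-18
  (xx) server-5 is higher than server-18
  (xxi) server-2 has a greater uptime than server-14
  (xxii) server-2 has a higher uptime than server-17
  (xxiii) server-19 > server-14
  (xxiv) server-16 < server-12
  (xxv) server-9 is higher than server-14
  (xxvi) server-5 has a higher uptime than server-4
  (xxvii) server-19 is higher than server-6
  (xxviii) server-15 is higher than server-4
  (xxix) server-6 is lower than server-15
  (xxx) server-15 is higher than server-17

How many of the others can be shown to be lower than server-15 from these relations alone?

8

Directly below server-15: server-4, server-17, server-18, server-6.
One step further: server-16, server-12, server-9 (7 so far).
One step further: server-14 (8 so far).
Nothing else is reachable below server-15; 8 in all.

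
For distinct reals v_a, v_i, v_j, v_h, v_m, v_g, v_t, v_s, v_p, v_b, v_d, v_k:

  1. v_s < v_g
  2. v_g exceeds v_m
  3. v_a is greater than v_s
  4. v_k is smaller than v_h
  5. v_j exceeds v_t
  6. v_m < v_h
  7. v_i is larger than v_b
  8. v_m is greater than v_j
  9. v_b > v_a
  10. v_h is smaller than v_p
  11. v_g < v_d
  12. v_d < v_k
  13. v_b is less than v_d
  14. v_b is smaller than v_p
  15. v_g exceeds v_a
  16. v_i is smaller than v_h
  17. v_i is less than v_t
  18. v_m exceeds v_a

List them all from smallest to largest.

v_s < v_a < v_b < v_i < v_t < v_j < v_m < v_g < v_d < v_k < v_h < v_p

Nothing is placed below v_s, so it is least; from there v_s < v_a; v_a < v_b; v_b < v_i; v_i < v_t; v_t < v_j; v_j < v_m; v_m < v_g; v_g < v_d; v_d < v_k; v_k < v_h; v_h < v_p, each given directly.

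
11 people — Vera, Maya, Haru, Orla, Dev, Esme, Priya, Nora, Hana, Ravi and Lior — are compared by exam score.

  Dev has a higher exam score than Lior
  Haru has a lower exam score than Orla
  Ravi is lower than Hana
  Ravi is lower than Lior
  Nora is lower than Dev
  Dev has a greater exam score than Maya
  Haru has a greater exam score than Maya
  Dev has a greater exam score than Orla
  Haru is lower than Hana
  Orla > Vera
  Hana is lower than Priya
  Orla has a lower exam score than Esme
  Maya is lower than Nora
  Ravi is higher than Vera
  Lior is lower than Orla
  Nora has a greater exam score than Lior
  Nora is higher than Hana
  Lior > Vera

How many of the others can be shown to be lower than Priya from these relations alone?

5

The elements the relations force below Priya are Maya, Vera, Ravi, Haru, Hana — no chain reaches any other.
That is 5.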